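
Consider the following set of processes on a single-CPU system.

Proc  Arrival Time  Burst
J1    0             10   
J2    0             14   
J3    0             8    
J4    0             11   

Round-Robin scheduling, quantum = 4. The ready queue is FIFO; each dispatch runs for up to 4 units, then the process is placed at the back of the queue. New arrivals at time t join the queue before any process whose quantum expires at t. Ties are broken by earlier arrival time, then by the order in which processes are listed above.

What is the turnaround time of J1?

Timeline: | J1 0-4 | J2 4-8 | J3 8-12 | J4 12-16 | J1 16-20 | J2 20-24 | J3 24-28 | J4 28-32 | J1 32-34 | J2 34-38 | J4 38-41 | J2 41-43 |
Completion: J1=34  J2=43  J3=28  J4=41
Turnaround(J1) = completion − arrival = 34 − 0 = 34

34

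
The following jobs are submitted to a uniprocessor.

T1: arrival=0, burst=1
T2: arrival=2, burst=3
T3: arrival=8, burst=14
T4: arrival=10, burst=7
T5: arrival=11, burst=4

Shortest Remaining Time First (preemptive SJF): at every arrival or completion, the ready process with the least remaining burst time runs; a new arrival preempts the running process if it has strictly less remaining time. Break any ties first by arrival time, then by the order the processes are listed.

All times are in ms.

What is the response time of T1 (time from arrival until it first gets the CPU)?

Schedule: | T1 0-1 | idle 1-2 | T2 2-5 | idle 5-8 | T3 8-10 | T4 10-11 | T5 11-15 | T4 15-21 | T3 21-33 |
Completion: T1=1  T2=5  T3=33  T4=21  T5=15
Turnaround (C−A): T1=1  T2=3  T3=25  T4=11  T5=4
Response(T1) = first start − arrival = 0 − 0 = 0

0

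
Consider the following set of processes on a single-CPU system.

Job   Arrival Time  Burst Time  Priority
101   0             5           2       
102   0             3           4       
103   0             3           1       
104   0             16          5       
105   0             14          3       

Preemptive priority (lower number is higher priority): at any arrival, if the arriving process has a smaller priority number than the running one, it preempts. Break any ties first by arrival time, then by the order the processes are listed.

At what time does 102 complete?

Timeline: | 103 0-3 | 101 3-8 | 105 8-22 | 102 22-25 | 104 25-41 |
Completion: 101=8  102=25  103=3  104=41  105=22
Turnaround (C−A): 101=8  102=25  103=3  104=41  105=22

25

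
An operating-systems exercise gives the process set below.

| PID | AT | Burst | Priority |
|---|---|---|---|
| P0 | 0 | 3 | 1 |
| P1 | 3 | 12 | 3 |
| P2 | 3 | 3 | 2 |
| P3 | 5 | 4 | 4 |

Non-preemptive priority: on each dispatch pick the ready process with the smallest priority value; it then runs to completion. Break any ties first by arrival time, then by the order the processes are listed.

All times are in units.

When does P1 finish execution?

18

Gantt: | P0 0-3 | P2 3-6 | P1 6-18 | P3 18-22 |
Completion: P0=3  P1=18  P2=6  P3=22
Turnaround (C−A): P0=3  P1=15  P2=3  P3=17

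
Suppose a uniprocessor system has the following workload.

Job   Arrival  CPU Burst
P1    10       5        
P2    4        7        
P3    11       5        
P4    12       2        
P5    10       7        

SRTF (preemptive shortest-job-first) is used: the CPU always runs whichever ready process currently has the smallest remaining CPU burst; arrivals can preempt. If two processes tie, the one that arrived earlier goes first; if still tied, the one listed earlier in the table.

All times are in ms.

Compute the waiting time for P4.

Schedule: | idle 0-4 | P2 4-11 | P1 11-12 | P4 12-14 | P1 14-18 | P3 18-23 | P5 23-30 |
Completion: P1=18  P2=11  P3=23  P4=14  P5=30
Waiting(P4) = turnaround − burst = 2 − 2 = 0

0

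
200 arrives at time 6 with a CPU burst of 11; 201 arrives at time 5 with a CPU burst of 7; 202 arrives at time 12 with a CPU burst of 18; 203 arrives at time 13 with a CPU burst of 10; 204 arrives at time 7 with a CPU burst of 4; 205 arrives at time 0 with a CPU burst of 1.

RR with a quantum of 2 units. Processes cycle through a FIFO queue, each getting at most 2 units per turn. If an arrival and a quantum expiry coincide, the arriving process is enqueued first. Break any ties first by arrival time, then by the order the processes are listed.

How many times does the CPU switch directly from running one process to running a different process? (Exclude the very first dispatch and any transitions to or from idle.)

Schedule: | 205 0-1 | idle 1-5 | 201 5-7 | 200 7-9 | 204 9-11 | 201 11-13 | 200 13-15 | 204 15-17 | 202 17-19 | 203 19-21 | 201 21-23 | 200 23-25 | 202 25-27 | 203 27-29 | 201 29-30 | 200 30-32 | 202 32-34 | 203 34-36 | 200 36-38 | 202 38-40 | 203 40-42 | 200 42-43 | 202 43-45 | 203 45-47 | 202 47-55 |
Completion: 200=43  201=30  202=55  203=47  204=17  205=1

22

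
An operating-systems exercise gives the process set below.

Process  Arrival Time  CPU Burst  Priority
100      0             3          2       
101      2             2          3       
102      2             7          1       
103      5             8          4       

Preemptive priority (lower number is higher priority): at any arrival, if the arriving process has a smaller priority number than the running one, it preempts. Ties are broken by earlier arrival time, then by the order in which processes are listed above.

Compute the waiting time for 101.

Schedule: | 100 0-2 | 102 2-9 | 100 9-10 | 101 10-12 | 103 12-20 |
Completion: 100=10  101=12  102=9  103=20
Turnaround (C−A): 100=10  101=10  102=7  103=15
Waiting(101) = turnaround − burst = 10 − 2 = 8

8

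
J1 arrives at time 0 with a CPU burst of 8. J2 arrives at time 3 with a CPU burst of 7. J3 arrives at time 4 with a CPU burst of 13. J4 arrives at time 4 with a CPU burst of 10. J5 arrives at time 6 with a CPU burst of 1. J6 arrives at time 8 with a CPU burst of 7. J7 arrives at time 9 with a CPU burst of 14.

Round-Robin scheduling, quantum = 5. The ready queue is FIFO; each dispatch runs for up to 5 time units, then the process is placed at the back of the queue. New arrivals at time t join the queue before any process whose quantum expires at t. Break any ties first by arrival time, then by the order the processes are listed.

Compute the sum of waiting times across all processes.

Gantt: | J1 0-5 | J2 5-10 | J3 10-15 | J4 15-20 | J1 20-23 | J5 23-24 | J6 24-29 | J7 29-34 | J2 34-36 | J3 36-41 | J4 41-46 | J6 46-48 | J7 48-53 | J3 53-56 | J7 56-60 |
Completion: J1=23  J2=36  J3=56  J4=46  J5=24  J6=48  J7=60
Turnaround (C−A): J1=23  J2=33  J3=52  J4=42  J5=18  J6=40  J7=51
Waiting = turnaround − burst: J1=15, J2=26, J3=39, J4=32, J5=17, J6=33, J7=37
Total waiting = 15 + 26 + 39 + 32 + 17 + 33 + 37 = 199

199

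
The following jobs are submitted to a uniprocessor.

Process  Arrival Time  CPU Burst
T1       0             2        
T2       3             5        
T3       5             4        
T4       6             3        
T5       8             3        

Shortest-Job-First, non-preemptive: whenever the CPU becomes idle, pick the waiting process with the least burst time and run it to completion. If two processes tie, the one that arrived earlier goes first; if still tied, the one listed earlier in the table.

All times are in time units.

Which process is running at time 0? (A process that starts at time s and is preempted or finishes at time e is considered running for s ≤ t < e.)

T1

Schedule: | T1 0-2 | idle 2-3 | T2 3-8 | T4 8-11 | T5 11-14 | T3 14-18 |
Completion: T1=2  T2=8  T3=18  T4=11  T5=14
Turnaround (C−A): T1=2  T2=5  T3=13  T4=5  T5=6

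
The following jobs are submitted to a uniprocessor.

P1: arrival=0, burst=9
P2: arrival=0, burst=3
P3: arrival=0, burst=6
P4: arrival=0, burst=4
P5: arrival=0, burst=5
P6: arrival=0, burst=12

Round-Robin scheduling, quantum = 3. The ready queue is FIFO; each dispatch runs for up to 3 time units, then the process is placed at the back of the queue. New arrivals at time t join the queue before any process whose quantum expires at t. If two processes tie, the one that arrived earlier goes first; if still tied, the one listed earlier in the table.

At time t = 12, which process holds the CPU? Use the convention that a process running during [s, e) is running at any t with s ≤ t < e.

Gantt: | P1 0-3 | P2 3-6 | P3 6-9 | P4 9-12 | P5 12-15 | P6 15-18 | P1 18-21 | P3 21-24 | P4 24-25 | P5 25-27 | P6 27-30 | P1 30-33 | P6 33-39 |
Completion: P1=33  P2=6  P3=24  P4=25  P5=27  P6=39
Turnaround (C−A): P1=33  P2=6  P3=24  P4=25  P5=27  P6=39

P5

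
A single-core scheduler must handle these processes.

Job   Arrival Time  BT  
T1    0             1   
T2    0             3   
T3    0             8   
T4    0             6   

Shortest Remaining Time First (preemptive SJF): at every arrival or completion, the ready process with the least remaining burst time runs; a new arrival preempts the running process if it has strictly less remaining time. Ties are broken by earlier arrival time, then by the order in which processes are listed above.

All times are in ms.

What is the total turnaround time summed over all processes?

Schedule: | T1 0-1 | T2 1-4 | T4 4-10 | T3 10-18 |
Completion: T1=1  T2=4  T3=18  T4=10
Turnaround (C−A): T1=1  T2=4  T3=18  T4=10
Turnaround = completion − arrival: T1=1, T2=4, T3=18, T4=10
Total turnaround = 1 + 4 + 18 + 10 = 33

33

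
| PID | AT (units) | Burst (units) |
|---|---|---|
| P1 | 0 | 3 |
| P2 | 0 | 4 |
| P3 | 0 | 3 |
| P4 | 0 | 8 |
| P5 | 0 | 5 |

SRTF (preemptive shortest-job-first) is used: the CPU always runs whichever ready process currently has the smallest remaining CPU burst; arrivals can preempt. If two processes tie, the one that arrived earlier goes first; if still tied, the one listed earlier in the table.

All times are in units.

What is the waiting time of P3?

3

Timeline: | P1 0-3 | P3 3-6 | P2 6-10 | P5 10-15 | P4 15-23 |
Completion: P1=3  P2=10  P3=6  P4=23  P5=15
Waiting(P3) = turnaround − burst = 6 − 3 = 3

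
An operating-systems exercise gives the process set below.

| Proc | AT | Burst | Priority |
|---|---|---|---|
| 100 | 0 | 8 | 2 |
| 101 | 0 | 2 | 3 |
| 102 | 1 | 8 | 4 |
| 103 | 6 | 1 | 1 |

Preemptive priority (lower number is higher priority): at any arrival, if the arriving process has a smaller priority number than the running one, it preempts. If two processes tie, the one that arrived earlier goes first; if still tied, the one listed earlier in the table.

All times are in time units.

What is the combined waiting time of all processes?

20

Schedule: | 100 0-6 | 103 6-7 | 100 7-9 | 101 9-11 | 102 11-19 |
Completion: 100=9  101=11  102=19  103=7
Turnaround (C−A): 100=9  101=11  102=18  103=1
Waiting = turnaround − burst: 100=1, 101=9, 102=10, 103=0
Total waiting = 1 + 9 + 10 + 0 = 20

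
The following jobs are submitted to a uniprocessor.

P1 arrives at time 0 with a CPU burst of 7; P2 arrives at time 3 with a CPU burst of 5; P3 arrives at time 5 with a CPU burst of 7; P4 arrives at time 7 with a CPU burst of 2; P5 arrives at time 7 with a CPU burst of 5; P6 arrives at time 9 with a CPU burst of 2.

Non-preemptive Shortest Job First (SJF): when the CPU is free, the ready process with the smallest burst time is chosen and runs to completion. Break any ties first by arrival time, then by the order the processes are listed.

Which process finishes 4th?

Timeline: | P1 0-7 | P4 7-9 | P6 9-11 | P2 11-16 | P5 16-21 | P3 21-28 |
Completion: P1=7  P2=16  P3=28  P4=9  P5=21  P6=11
Turnaround (C−A): P1=7  P2=13  P3=23  P4=2  P5=14  P6=2
Finish order: P1 → P4 → P6 → P2 → P5 → P3

P2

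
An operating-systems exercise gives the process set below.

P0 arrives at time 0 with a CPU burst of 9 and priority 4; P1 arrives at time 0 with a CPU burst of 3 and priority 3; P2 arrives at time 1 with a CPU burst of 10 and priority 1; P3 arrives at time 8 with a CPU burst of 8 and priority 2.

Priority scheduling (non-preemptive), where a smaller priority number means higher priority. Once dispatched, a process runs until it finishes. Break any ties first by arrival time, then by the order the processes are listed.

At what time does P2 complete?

Timeline: | P1 0-3 | P2 3-13 | P3 13-21 | P0 21-30 |
Completion: P0=30  P1=3  P2=13  P3=21
Turnaround (C−A): P0=30  P1=3  P2=12  P3=13

13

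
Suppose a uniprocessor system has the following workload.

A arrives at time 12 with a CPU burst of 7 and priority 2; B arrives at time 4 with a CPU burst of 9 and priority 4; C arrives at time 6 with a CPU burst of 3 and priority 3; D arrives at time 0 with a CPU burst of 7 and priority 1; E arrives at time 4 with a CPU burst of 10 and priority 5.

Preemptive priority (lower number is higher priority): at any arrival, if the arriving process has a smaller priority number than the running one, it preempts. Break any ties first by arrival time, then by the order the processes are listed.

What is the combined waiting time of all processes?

Timeline: | D 0-7 | C 7-10 | B 10-12 | A 12-19 | B 19-26 | E 26-36 |
Completion: A=19  B=26  C=10  D=7  E=36
Turnaround (C−A): A=7  B=22  C=4  D=7  E=32
Waiting = turnaround − burst: A=0, B=13, C=1, D=0, E=22
Total waiting = 0 + 13 + 1 + 0 + 22 = 36

36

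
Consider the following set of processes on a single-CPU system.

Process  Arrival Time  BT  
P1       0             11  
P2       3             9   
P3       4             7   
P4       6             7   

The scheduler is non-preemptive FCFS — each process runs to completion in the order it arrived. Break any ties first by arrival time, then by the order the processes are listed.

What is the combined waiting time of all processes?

Schedule: | P1 0-11 | P2 11-20 | P3 20-27 | P4 27-34 |
Completion: P1=11  P2=20  P3=27  P4=34
Waiting = turnaround − burst: P1=0, P2=8, P3=16, P4=21
Total waiting = 0 + 8 + 16 + 21 = 45

45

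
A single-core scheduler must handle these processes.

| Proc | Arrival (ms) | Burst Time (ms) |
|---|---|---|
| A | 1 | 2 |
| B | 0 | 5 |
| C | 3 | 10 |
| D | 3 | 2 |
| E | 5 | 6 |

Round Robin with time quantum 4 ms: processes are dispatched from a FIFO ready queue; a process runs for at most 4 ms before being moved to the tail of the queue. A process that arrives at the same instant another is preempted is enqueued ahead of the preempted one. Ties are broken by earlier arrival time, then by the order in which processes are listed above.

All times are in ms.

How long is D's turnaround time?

9

Gantt: | B 0-4 | A 4-6 | C 6-10 | D 10-12 | B 12-13 | E 13-17 | C 17-21 | E 21-23 | C 23-25 |
Completion: A=6  B=13  C=25  D=12  E=23
Turnaround (C−A): A=5  B=13  C=22  D=9  E=18
Turnaround(D) = completion − arrival = 12 − 3 = 9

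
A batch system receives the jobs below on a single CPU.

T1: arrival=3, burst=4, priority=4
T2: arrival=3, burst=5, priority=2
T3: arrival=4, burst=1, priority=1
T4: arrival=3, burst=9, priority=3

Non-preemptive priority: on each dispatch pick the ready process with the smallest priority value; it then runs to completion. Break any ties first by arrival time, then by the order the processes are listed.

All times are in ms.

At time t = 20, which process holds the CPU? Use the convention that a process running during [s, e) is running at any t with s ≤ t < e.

T1

Timeline: | idle 0-3 | T2 3-8 | T3 8-9 | T4 9-18 | T1 18-22 |
Completion: T1=22  T2=8  T3=9  T4=18
Turnaround (C−A): T1=19  T2=5  T3=5  T4=15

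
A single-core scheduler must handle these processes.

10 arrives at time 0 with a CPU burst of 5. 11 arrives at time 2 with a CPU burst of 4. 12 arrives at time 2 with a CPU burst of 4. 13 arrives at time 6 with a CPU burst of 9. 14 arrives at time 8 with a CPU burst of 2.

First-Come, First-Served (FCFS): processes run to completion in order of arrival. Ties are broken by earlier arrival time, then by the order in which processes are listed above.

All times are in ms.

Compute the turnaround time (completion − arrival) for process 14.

16

Timeline: | 10 0-5 | 11 5-9 | 12 9-13 | 13 13-22 | 14 22-24 |
Completion: 10=5  11=9  12=13  13=22  14=24
Turnaround (C−A): 10=5  11=7  12=11  13=16  14=16
Turnaround(14) = completion − arrival = 24 − 8 = 16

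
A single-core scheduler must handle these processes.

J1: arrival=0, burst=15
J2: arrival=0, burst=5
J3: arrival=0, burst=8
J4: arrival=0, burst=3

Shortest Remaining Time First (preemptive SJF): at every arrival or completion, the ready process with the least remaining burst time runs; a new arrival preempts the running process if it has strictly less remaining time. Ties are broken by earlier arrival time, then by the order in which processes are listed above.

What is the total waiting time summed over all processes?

Gantt: | J4 0-3 | J2 3-8 | J3 8-16 | J1 16-31 |
Completion: J1=31  J2=8  J3=16  J4=3
Turnaround (C−A): J1=31  J2=8  J3=16  J4=3
Waiting = turnaround − burst: J1=16, J2=3, J3=8, J4=0
Total waiting = 16 + 3 + 8 + 0 = 27

27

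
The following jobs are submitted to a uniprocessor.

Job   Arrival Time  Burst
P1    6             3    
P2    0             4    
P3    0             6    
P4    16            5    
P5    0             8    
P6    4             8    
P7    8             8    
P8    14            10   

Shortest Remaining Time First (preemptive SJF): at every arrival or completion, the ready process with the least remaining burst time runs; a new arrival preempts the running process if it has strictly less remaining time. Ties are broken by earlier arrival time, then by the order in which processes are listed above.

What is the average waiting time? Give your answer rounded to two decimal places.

Schedule: | P2 0-4 | P3 4-6 | P1 6-9 | P3 9-13 | P5 13-21 | P4 21-26 | P6 26-34 | P7 34-42 | P8 42-52 |
Completion: P1=9  P2=4  P3=13  P4=26  P5=21  P6=34  P7=42  P8=52
Waiting times: P1=0, P2=0, P3=7, P4=5, P5=13, P6=22, P7=26, P8=28
Average waiting = (0+0+7+5+13+22+26+28) / 8 = 101/8 = 12.63

12.63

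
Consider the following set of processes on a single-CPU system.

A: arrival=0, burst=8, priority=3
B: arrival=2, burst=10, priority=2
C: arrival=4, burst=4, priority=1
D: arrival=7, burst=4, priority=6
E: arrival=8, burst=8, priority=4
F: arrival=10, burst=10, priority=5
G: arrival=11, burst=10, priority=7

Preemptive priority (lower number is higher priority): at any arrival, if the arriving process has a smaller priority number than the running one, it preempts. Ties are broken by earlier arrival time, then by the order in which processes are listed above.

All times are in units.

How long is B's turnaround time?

Gantt: | A 0-2 | B 2-4 | C 4-8 | B 8-16 | A 16-22 | E 22-30 | F 30-40 | D 40-44 | G 44-54 |
Completion: A=22  B=16  C=8  D=44  E=30  F=40  G=54
Turnaround (C−A): A=22  B=14  C=4  D=37  E=22  F=30  G=43
Turnaround(B) = completion − arrival = 16 − 2 = 14

14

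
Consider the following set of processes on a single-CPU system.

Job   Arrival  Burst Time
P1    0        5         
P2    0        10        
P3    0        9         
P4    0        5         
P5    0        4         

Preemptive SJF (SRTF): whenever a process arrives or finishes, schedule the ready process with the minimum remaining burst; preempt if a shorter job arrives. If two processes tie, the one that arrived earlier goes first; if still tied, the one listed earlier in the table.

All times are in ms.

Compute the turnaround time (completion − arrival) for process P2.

Timeline: | P5 0-4 | P1 4-9 | P4 9-14 | P3 14-23 | P2 23-33 |
Completion: P1=9  P2=33  P3=23  P4=14  P5=4
Turnaround(P2) = completion − arrival = 33 − 0 = 33

33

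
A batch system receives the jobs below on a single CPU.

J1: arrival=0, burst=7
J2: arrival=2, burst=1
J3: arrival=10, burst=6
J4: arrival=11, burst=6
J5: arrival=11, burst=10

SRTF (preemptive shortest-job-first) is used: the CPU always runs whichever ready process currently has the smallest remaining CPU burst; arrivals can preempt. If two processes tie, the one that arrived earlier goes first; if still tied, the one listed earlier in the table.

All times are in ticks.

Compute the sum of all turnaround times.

47

Gantt: | J1 0-2 | J2 2-3 | J1 3-8 | idle 8-10 | J3 10-16 | J4 16-22 | J5 22-32 |
Completion: J1=8  J2=3  J3=16  J4=22  J5=32
Turnaround (C−A): J1=8  J2=1  J3=6  J4=11  J5=21
Turnaround = completion − arrival: J1=8, J2=1, J3=6, J4=11, J5=21
Total turnaround = 8 + 1 + 6 + 11 + 21 = 47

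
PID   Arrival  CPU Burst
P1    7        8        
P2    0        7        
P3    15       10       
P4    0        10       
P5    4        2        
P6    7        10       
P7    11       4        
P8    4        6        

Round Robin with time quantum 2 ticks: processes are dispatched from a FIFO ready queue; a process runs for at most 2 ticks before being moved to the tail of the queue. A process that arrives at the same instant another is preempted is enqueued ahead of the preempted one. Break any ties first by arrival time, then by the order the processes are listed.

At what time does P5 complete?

Schedule: | P2 0-2 | P4 2-4 | P2 4-6 | P5 6-8 | P8 8-10 | P4 10-12 | P2 12-14 | P1 14-16 | P6 16-18 | P8 18-20 | P7 20-22 | P4 22-24 | P2 24-25 | P3 25-27 | P1 27-29 | P6 29-31 | P8 31-33 | P7 33-35 | P4 35-37 | P3 37-39 | P1 39-41 | P6 41-43 | P4 43-45 | P3 45-47 | P1 47-49 | P6 49-51 | P3 51-53 | P6 53-55 | P3 55-57 |
Completion: P1=49  P2=25  P3=57  P4=45  P5=8  P6=55  P7=35  P8=33
Turnaround (C−A): P1=42  P2=25  P3=42  P4=45  P5=4  P6=48  P7=24  P8=29

8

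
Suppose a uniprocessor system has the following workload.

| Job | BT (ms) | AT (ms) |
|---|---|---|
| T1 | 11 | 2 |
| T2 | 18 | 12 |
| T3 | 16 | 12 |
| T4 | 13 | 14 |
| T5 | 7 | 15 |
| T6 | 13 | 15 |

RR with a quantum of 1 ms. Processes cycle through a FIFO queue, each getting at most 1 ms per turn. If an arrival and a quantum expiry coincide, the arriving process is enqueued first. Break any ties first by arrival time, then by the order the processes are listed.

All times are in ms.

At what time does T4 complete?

72

Schedule: | idle 0-2 | T1 2-12 | T2 12-13 | T3 13-14 | T1 14-15 | T2 15-16 | T4 16-17 | T3 17-18 | T5 18-19 | T6 19-20 | T2 20-21 | T4 21-22 | T3 22-23 | T5 23-24 | T6 24-25 | T2 25-26 | T4 26-27 | T3 27-28 | T5 28-29 | T6 29-30 | T2 30-31 | T4 31-32 | T3 32-33 | T5 33-34 | T6 34-35 | T2 35-36 | T4 36-37 | T3 37-38 | T5 38-39 | T6 39-40 | T2 40-41 | T4 41-42 | T3 42-43 | T5 43-44 | T6 44-45 | T2 45-46 | T4 46-47 | T3 47-48 | T5 48-49 | T6 49-50 | T2 50-51 | T4 51-52 | T3 52-53 | T6 53-54 | T2 54-55 | T4 55-56 | T3 56-57 | T6 57-58 | T2 58-59 | T4 59-60 | T3 60-61 | T6 61-62 | T2 62-63 | T4 63-64 | T3 64-65 | T6 65-66 | T2 66-67 | T4 67-68 | T3 68-69 | T6 69-70 | T2 70-71 | T4 71-72 | T3 72-73 | T6 73-74 | T2 74-75 | T3 75-76 | T2 76-77 | T3 77-78 | T2 78-80 |
Completion: T1=15  T2=80  T3=78  T4=72  T5=49  T6=74
Turnaround (C−A): T1=13  T2=68  T3=66  T4=58  T5=34  T6=59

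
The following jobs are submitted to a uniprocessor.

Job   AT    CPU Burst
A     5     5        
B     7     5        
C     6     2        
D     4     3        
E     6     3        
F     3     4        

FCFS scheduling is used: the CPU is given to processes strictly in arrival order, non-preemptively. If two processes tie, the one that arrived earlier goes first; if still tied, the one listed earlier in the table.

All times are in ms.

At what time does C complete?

17

Timeline: | idle 0-3 | F 3-7 | D 7-10 | A 10-15 | C 15-17 | E 17-20 | B 20-25 |
Completion: A=15  B=25  C=17  D=10  E=20  F=7
Turnaround (C−A): A=10  B=18  C=11  D=6  E=14  F=4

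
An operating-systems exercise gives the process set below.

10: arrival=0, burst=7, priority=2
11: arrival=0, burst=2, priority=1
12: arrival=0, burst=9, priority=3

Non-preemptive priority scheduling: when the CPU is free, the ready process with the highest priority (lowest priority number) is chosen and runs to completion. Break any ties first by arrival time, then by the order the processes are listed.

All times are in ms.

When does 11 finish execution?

2

Timeline: | 11 0-2 | 10 2-9 | 12 9-18 |
Completion: 10=9  11=2  12=18
Turnaround (C−A): 10=9  11=2  12=18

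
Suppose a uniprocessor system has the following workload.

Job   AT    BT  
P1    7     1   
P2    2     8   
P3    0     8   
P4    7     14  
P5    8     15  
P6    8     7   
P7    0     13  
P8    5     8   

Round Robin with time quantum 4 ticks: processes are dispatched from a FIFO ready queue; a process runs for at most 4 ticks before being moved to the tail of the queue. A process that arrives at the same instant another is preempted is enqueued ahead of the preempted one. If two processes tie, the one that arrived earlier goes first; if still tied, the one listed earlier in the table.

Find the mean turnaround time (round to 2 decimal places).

44.50

Schedule: | P3 0-4 | P7 4-8 | P2 8-12 | P3 12-16 | P8 16-20 | P1 20-21 | P4 21-25 | P5 25-29 | P6 29-33 | P7 33-37 | P2 37-41 | P8 41-45 | P4 45-49 | P5 49-53 | P6 53-56 | P7 56-60 | P4 60-64 | P5 64-68 | P7 68-69 | P4 69-71 | P5 71-74 |
Completion: P1=21  P2=41  P3=16  P4=71  P5=74  P6=56  P7=69  P8=45
Turnaround (C−A): P1=14  P2=39  P3=16  P4=64  P5=66  P6=48  P7=69  P8=40
Turnaround times: P1=14, P2=39, P3=16, P4=64, P5=66, P6=48, P7=69, P8=40
Average turnaround = (14+39+16+64+66+48+69+40) / 8 = 356/8 = 44.50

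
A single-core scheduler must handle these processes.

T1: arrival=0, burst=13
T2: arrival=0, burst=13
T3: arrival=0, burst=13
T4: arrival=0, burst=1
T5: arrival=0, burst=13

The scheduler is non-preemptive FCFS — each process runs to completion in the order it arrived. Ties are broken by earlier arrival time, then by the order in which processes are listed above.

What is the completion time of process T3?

Schedule: | T1 0-13 | T2 13-26 | T3 26-39 | T4 39-40 | T5 40-53 |
Completion: T1=13  T2=26  T3=39  T4=40  T5=53
Turnaround (C−A): T1=13  T2=26  T3=39  T4=40  T5=53

39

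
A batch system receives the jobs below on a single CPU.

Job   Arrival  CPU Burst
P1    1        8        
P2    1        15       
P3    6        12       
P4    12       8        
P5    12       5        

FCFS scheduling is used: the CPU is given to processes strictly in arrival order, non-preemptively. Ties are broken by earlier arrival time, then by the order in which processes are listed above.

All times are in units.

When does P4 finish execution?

Schedule: | idle 0-1 | P1 1-9 | P2 9-24 | P3 24-36 | P4 36-44 | P5 44-49 |
Completion: P1=9  P2=24  P3=36  P4=44  P5=49

44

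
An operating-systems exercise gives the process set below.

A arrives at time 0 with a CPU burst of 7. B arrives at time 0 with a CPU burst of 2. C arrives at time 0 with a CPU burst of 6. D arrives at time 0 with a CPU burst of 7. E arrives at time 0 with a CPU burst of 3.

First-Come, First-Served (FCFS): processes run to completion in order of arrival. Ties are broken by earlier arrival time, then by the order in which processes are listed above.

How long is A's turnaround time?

7

Schedule: | A 0-7 | B 7-9 | C 9-15 | D 15-22 | E 22-25 |
Completion: A=7  B=9  C=15  D=22  E=25
Turnaround(A) = completion − arrival = 7 − 0 = 7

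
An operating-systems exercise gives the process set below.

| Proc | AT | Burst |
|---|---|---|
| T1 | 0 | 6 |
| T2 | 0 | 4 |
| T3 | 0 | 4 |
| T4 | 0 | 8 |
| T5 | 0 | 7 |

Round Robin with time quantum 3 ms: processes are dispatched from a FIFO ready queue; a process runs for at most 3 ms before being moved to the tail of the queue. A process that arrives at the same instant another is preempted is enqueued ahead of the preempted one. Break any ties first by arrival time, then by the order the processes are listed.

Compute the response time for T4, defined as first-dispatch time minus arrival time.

Timeline: | T1 0-3 | T2 3-6 | T3 6-9 | T4 9-12 | T5 12-15 | T1 15-18 | T2 18-19 | T3 19-20 | T4 20-23 | T5 23-26 | T4 26-28 | T5 28-29 |
Completion: T1=18  T2=19  T3=20  T4=28  T5=29
Response(T4) = first start − arrival = 9 − 0 = 9

9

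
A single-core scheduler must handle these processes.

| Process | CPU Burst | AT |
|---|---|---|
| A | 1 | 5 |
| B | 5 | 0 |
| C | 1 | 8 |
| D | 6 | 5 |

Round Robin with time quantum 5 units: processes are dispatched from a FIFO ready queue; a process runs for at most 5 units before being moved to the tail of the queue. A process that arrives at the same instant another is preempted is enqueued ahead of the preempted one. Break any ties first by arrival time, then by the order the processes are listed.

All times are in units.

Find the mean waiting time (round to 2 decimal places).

1.25

Gantt: | B 0-5 | A 5-6 | D 6-11 | C 11-12 | D 12-13 |
Completion: A=6  B=5  C=12  D=13
Turnaround (C−A): A=1  B=5  C=4  D=8
Waiting times: A=0, B=0, C=3, D=2
Average waiting = (0+0+3+2) / 4 = 5/4 = 1.25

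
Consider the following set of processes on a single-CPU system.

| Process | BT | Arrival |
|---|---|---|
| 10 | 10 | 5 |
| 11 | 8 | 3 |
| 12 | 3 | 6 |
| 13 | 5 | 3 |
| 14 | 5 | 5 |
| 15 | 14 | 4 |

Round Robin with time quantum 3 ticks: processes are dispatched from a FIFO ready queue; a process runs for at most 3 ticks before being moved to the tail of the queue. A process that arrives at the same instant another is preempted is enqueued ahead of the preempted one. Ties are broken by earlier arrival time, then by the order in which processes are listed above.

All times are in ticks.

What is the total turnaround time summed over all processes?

Timeline: | idle 0-3 | 11 3-6 | 13 6-9 | 15 9-12 | 10 12-15 | 14 15-18 | 12 18-21 | 11 21-24 | 13 24-26 | 15 26-29 | 10 29-32 | 14 32-34 | 11 34-36 | 15 36-39 | 10 39-42 | 15 42-45 | 10 45-46 | 15 46-48 |
Completion: 10=46  11=36  12=21  13=26  14=34  15=48
Turnaround (C−A): 10=41  11=33  12=15  13=23  14=29  15=44
Turnaround = completion − arrival: 10=41, 11=33, 12=15, 13=23, 14=29, 15=44
Total turnaround = 41 + 33 + 15 + 23 + 29 + 44 = 185

185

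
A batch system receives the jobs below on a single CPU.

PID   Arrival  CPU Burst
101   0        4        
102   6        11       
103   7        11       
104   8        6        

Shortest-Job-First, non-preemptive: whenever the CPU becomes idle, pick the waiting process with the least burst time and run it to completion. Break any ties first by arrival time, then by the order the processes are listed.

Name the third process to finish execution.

104

Schedule: | 101 0-4 | idle 4-6 | 102 6-17 | 104 17-23 | 103 23-34 |
Completion: 101=4  102=17  103=34  104=23
Finish order: 101 → 102 → 104 → 103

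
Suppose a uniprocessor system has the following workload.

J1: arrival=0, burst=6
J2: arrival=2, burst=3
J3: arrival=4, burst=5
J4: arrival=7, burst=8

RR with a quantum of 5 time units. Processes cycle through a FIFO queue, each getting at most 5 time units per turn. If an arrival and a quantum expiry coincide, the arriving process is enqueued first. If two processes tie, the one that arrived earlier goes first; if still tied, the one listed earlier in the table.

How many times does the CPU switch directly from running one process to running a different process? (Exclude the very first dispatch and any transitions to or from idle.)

4

Gantt: | J1 0-5 | J2 5-8 | J3 8-13 | J1 13-14 | J4 14-22 |
Completion: J1=14  J2=8  J3=13  J4=22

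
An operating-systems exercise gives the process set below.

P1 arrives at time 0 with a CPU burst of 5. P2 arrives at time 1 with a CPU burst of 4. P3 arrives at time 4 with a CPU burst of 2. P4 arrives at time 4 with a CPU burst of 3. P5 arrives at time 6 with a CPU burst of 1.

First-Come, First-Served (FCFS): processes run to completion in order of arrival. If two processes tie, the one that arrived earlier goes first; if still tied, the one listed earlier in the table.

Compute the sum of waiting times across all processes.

Gantt: | P1 0-5 | P2 5-9 | P3 9-11 | P4 11-14 | P5 14-15 |
Completion: P1=5  P2=9  P3=11  P4=14  P5=15
Turnaround (C−A): P1=5  P2=8  P3=7  P4=10  P5=9
Waiting = turnaround − burst: P1=0, P2=4, P3=5, P4=7, P5=8
Total waiting = 0 + 4 + 5 + 7 + 8 = 24

24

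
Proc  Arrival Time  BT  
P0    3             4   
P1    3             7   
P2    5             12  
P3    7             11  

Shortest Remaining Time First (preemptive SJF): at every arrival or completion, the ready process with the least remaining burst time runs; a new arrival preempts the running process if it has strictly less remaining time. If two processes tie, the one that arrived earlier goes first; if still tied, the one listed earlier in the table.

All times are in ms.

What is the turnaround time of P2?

Gantt: | idle 0-3 | P0 3-7 | P1 7-14 | P3 14-25 | P2 25-37 |
Completion: P0=7  P1=14  P2=37  P3=25
Turnaround(P2) = completion − arrival = 37 − 5 = 32

32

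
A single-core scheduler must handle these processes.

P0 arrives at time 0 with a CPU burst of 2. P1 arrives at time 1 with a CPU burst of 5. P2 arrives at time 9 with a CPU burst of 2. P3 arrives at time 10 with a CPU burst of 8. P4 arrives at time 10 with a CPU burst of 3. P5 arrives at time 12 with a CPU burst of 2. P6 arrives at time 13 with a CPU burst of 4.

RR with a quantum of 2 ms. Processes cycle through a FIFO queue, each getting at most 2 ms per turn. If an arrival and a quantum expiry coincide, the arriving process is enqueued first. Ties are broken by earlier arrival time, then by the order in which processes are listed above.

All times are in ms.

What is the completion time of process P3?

Schedule: | P0 0-2 | P1 2-7 | idle 7-9 | P2 9-11 | P3 11-13 | P4 13-15 | P5 15-17 | P6 17-19 | P3 19-21 | P4 21-22 | P6 22-24 | P3 24-28 |
Completion: P0=2  P1=7  P2=11  P3=28  P4=22  P5=17  P6=24
Turnaround (C−A): P0=2  P1=6  P2=2  P3=18  P4=12  P5=5  P6=11

28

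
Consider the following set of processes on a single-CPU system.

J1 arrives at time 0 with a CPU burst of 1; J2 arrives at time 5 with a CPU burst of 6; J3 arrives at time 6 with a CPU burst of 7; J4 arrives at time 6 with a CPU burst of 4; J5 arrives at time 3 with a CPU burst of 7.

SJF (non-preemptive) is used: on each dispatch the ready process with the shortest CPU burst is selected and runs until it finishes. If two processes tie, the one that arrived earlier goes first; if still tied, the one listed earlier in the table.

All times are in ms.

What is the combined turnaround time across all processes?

52

Gantt: | J1 0-1 | idle 1-3 | J5 3-10 | J4 10-14 | J2 14-20 | J3 20-27 |
Completion: J1=1  J2=20  J3=27  J4=14  J5=10
Turnaround = completion − arrival: J1=1, J2=15, J3=21, J4=8, J5=7
Total turnaround = 1 + 15 + 21 + 8 + 7 = 52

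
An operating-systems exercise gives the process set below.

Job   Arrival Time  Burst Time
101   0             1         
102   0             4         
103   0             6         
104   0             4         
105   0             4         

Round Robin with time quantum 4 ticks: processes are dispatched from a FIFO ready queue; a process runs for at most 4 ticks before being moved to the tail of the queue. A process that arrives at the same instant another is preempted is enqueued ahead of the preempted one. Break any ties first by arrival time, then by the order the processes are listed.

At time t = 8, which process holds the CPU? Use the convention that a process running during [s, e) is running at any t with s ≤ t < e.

103

Timeline: | 101 0-1 | 102 1-5 | 103 5-9 | 104 9-13 | 105 13-17 | 103 17-19 |
Completion: 101=1  102=5  103=19  104=13  105=17
Turnaround (C−A): 101=1  102=5  103=19  104=13  105=17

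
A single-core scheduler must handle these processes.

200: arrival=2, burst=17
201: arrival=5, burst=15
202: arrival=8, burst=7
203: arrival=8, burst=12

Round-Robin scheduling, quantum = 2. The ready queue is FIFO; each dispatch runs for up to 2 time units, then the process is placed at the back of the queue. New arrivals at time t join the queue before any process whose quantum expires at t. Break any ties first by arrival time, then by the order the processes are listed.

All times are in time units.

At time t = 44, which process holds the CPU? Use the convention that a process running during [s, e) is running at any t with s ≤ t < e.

Timeline: | idle 0-2 | 200 2-6 | 201 6-8 | 200 8-10 | 202 10-12 | 203 12-14 | 201 14-16 | 200 16-18 | 202 18-20 | 203 20-22 | 201 22-24 | 200 24-26 | 202 26-28 | 203 28-30 | 201 30-32 | 200 32-34 | 202 34-35 | 203 35-37 | 201 37-39 | 200 39-41 | 203 41-43 | 201 43-45 | 200 45-47 | 203 47-49 | 201 49-51 | 200 51-52 | 201 52-53 |
Completion: 200=52  201=53  202=35  203=49

201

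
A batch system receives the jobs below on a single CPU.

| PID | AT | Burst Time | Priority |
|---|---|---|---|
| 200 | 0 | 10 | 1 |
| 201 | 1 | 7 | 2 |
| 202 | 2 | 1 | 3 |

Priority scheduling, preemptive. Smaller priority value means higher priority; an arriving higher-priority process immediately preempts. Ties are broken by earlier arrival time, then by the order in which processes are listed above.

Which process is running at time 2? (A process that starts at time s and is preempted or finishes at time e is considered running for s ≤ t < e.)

200

Schedule: | 200 0-10 | 201 10-17 | 202 17-18 |
Completion: 200=10  201=17  202=18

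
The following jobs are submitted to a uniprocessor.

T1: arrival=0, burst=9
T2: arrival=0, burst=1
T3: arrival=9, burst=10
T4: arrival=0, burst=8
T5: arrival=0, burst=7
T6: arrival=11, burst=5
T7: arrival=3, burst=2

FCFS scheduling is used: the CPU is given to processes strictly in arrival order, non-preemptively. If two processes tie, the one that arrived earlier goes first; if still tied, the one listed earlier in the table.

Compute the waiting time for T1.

0

Schedule: | T1 0-9 | T2 9-10 | T4 10-18 | T5 18-25 | T7 25-27 | T3 27-37 | T6 37-42 |
Completion: T1=9  T2=10  T3=37  T4=18  T5=25  T6=42  T7=27
Turnaround (C−A): T1=9  T2=10  T3=28  T4=18  T5=25  T6=31  T7=24
Waiting(T1) = turnaround − burst = 9 − 9 = 0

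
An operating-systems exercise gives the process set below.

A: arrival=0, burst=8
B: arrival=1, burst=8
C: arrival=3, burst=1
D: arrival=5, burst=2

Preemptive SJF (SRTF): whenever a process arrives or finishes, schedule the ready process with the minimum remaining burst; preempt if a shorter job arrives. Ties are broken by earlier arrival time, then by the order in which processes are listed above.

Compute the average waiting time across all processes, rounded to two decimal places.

3.25

Schedule: | A 0-3 | C 3-4 | A 4-5 | D 5-7 | A 7-11 | B 11-19 |
Completion: A=11  B=19  C=4  D=7
Waiting times: A=3, B=10, C=0, D=0
Average waiting = (3+10+0+0) / 4 = 13/4 = 3.25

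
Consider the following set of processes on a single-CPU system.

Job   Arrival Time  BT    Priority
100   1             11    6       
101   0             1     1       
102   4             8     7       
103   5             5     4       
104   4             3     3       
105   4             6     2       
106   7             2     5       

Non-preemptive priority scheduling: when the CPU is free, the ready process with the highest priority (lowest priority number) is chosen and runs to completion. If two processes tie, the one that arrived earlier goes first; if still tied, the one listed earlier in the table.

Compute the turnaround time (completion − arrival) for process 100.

Gantt: | 101 0-1 | 100 1-12 | 105 12-18 | 104 18-21 | 103 21-26 | 106 26-28 | 102 28-36 |
Completion: 100=12  101=1  102=36  103=26  104=21  105=18  106=28
Turnaround(100) = completion − arrival = 12 − 1 = 11

11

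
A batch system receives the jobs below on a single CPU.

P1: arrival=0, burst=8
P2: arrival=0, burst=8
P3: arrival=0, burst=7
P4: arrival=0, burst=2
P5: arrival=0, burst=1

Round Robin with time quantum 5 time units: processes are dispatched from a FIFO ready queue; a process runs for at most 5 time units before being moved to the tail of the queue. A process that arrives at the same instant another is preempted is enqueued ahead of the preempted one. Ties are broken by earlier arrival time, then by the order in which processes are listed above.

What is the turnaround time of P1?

Gantt: | P1 0-5 | P2 5-10 | P3 10-15 | P4 15-17 | P5 17-18 | P1 18-21 | P2 21-24 | P3 24-26 |
Completion: P1=21  P2=24  P3=26  P4=17  P5=18
Turnaround (C−A): P1=21  P2=24  P3=26  P4=17  P5=18
Turnaround(P1) = completion − arrival = 21 − 0 = 21

21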